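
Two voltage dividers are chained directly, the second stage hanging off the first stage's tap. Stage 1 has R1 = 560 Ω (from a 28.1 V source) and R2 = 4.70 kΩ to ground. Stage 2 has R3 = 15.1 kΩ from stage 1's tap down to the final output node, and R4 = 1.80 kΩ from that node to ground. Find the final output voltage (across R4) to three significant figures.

V_out ≈ 2.60 V

Stage 2 presents R3+R4 = 16900 Ω as a load on stage 1's tap.
Stage 1's lower leg becomes R2‖(R3+R4) = 3677 Ω, so V_mid = 28.1 × 3677/4237 = 24.39 V.
Stage 2 is itself unloaded: V_out = V_mid × R4/(R3+R4) = 24.39 × 1800/16900 = 2.60 V.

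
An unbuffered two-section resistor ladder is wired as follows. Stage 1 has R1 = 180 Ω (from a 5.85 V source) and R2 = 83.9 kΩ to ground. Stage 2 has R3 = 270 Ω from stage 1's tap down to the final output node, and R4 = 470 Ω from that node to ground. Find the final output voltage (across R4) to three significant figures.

V_out ≈ 2.98 V

Stage 2 presents R3+R4 = 740.0 Ω as a load on stage 1's tap.
Stage 1's lower leg becomes R2‖(R3+R4) = 733.5 Ω, so V_mid = 5.85 × 733.5/913.5 = 4.697 V.
Stage 2 is itself unloaded: V_out = V_mid × R4/(R3+R4) = 4.697 × 470/740.0 = 2.98 V.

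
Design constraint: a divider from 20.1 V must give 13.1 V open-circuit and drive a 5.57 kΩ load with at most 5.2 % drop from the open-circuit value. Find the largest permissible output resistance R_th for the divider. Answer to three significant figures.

R_th ≤ 306 Ω

Loading drop = R_th/(R_th + R_L) ≤ 0.0520, so R_th ≤ R_L · ε/(1−ε) = 5.57 kΩ × 0.0520/0.9480 = 306 Ω.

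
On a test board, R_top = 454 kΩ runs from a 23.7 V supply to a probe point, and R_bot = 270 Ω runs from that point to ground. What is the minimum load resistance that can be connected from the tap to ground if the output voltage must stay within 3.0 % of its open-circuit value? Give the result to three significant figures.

Output resistance R_th = R_top‖R_bot = (454000 × 270)/454300 = 269.8 Ω.
The fractional drop is R_th/(R_th + R_L); requiring this ≤ 0.0300 gives R_L ≥ R_th(1/0.0300 − 1) = 269.8 × 32.33 = 8.72 kΩ.

R_L(min) ≈ 8.72 kΩ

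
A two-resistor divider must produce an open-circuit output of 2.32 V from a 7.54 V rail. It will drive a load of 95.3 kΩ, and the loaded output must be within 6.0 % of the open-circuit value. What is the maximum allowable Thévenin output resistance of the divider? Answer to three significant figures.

R_th ≤ 6.08 kΩ

Loading drop = R_th/(R_th + R_L) ≤ 0.0600, so R_th ≤ R_L · ε/(1−ε) = 95.3 kΩ × 0.0600/0.9400 = 6.08 kΩ.
(Any R1, R2 with R2/(R1+R2) = 0.308 and R1‖R2 ≤ 6.08 kΩ will meet the spec.)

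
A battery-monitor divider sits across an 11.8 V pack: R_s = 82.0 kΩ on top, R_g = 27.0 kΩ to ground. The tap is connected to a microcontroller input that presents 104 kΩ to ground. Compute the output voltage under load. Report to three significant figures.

V_out ≈ 2.45 V

The load sits in parallel with R_g: R_g‖R_L = (27.0 × 104) / (27.0 + 104) = 21.44 kΩ.
V_out = 11.8 × 21.44 / (82.0 + 21.44) = 11.8 × 21.44/103.4 = 2.45 V.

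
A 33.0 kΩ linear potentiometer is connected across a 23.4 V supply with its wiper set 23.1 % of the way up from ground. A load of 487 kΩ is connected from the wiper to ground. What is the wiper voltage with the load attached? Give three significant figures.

The wiper splits the pot into (1−α)R = 25.38 kΩ above and αR = 7.623 kΩ below.
Lower section ‖ load = 7.506 kΩ.
V_wiper = 23.4 × 7.506/(25.38 + 7.506) = 5.34 V.

V ≈ 5.34 V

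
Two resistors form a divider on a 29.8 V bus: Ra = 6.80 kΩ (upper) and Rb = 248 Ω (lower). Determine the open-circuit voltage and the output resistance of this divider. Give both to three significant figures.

V_th = 1.05 V, R_th = 239 Ω

V_th is the open-circuit tap voltage: 29.8 × 248/(6800 + 248) = 1.05 V.
With the supply zeroed, Ra and Rb appear in parallel from the tap: R_th = Ra‖Rb = (6800 × 248)/7048 = 239 Ω.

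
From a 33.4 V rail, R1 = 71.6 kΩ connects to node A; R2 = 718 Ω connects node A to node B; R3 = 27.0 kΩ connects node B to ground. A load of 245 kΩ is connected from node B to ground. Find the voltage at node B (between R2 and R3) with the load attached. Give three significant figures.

At node B, R3 is in parallel with the load: R3‖R_L = 24320 Ω.
Below node A the resistance is R2 + (R3‖R_L) = 25040 Ω, so V_A = 33.4 × 25040/96640 = 8.654 V.
Then V_B = V_A × (R3‖R_L)/(R2 + R3‖R_L) = 8.654 × 24320/25040 = 8.41 V.

V ≈ 8.41 V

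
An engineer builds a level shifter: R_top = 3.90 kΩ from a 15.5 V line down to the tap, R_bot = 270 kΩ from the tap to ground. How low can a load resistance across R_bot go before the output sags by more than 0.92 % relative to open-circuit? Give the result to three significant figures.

R_L(min) ≈ 414 kΩ

Output resistance R_th = R_top‖R_bot = (3.90 × 270)/273.9 = 3.844 kΩ.
The fractional drop is R_th/(R_th + R_L); requiring this ≤ 0.00920 gives R_L ≥ R_th(1/0.00920 − 1) = 3.844 × 107.7 = 414 kΩ.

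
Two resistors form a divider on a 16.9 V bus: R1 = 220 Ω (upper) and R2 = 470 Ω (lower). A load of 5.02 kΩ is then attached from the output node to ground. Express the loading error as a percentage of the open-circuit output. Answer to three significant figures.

The divider's output (Thévenin) resistance is R1‖R2 = 149.9 Ω.
Fractional drop under load = R_th/(R_th + R_L) = 149.9 / (149.9 + 5020) = 0.02899.
So the output falls by 2.90 %.

2.90 %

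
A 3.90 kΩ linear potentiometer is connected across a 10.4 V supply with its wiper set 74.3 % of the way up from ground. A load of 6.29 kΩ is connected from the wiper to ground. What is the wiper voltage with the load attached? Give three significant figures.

The wiper splits the pot into (1−α)R = 1.002 kΩ above and αR = 2.898 kΩ below.
Lower section ‖ load = 1.984 kΩ.
V_wiper = 10.4 × 1.984/(1.002 + 1.984) = 6.91 V.

V ≈ 6.91 V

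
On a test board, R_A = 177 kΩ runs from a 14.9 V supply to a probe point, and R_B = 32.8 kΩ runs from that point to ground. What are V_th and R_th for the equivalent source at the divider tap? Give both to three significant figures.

V_th = 2.33 V, R_th = 27.7 kΩ

V_th is the open-circuit tap voltage: 14.9 × 32.8/(177 + 32.8) = 2.33 V.
With the supply zeroed, R_A and R_B appear in parallel from the tap: R_th = R_A‖R_B = (177 × 32.8)/209.8 = 27.7 kΩ.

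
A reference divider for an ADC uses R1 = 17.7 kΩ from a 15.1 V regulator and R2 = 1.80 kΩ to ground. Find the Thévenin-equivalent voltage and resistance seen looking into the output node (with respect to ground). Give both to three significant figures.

V_th = 1.39 V, R_th = 1.63 kΩ

V_th is the open-circuit tap voltage: 15.1 × 1.80/(17.7 + 1.80) = 1.39 V.
With the supply zeroed, R1 and R2 appear in parallel from the tap: R_th = R1‖R2 = (17.7 × 1.80)/19.50 = 1.63 kΩ.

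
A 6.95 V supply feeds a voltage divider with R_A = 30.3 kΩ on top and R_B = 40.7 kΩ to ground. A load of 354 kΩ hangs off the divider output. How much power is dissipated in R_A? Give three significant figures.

Total resistance from the source is R_A + (R_B‖R_L) = 66.80 kΩ, so I = 6.95/66.80 kΩ = 0.1040 mA.
P = I²·R_A = (0.1040 mA)² × 30.3 kΩ = 0.328 mW.

P ≈ 0.328 mW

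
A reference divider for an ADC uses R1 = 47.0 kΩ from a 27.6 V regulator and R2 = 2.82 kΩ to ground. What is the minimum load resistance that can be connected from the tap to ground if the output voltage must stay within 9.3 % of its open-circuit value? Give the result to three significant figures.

Output resistance R_th = R1‖R2 = (47.0 × 2.82)/49.82 = 2.660 kΩ.
The fractional drop is R_th/(R_th + R_L); requiring this ≤ 0.0930 gives R_L ≥ R_th(1/0.0930 − 1) = 2.660 × 9.753 = 25.9 kΩ.

R_L(min) ≈ 25.9 kΩ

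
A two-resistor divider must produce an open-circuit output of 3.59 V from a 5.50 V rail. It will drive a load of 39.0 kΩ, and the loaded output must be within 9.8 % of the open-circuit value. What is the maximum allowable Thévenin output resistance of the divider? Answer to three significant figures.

R_th ≤ 4.24 kΩ

Loading drop = R_th/(R_th + R_L) ≤ 0.0980, so R_th ≤ R_L · ε/(1−ε) = 39.0 kΩ × 0.0980/0.9020 = 4.24 kΩ.
(Any R1, R2 with R2/(R1+R2) = 0.653 and R1‖R2 ≤ 4.24 kΩ will meet the spec.)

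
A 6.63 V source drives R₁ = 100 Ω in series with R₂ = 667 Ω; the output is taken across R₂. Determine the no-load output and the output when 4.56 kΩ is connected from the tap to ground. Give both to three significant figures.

Open-circuit: V = 6.63 × 667/(100 + 667) = 5.77 V.
With the load, R₂ becomes R₂‖R_L = 581.9 Ω, so V = 6.63 × 581.9/681.9 = 5.66 V.

Unloaded: 5.77 V; loaded: 5.66 V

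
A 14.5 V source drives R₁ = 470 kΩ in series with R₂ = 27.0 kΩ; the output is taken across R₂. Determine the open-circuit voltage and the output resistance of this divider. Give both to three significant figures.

V_th = 0.788 V, R_th = 25.5 kΩ

V_th is the open-circuit tap voltage: 14.5 × 27.0/(470 + 27.0) = 0.788 V.
With the supply zeroed, R₁ and R₂ appear in parallel from the tap: R_th = R₁‖R₂ = (470 × 27.0)/497.0 = 25.5 kΩ.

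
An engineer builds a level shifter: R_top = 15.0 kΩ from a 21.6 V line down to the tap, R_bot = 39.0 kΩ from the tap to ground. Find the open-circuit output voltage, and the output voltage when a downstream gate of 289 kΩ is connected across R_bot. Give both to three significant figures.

Unloaded: 15.6 V; loaded: 15.0 V

Open-circuit: V = 21.6 × 39.0/(15.0 + 39.0) = 15.6 V.
With the load, R_bot becomes R_bot‖R_L = 34.36 kΩ, so V = 21.6 × 34.36/49.36 = 15.0 V.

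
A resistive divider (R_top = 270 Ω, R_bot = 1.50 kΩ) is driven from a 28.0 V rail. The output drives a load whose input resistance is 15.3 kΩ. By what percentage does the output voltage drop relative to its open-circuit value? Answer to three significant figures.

The divider's output (Thévenin) resistance is R_top‖R_bot = 228.8 Ω.
Fractional drop under load = R_th/(R_th + R_L) = 228.8 / (228.8 + 15300) = 0.01473.
So the output falls by 1.47 %.

1.47 %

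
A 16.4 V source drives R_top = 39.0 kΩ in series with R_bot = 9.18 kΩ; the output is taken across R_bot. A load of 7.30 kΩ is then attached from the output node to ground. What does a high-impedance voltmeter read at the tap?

The load sits in parallel with R_bot: R_bot‖R_L = (9.18 × 7.30) / (9.18 + 7.30) = 4.066 kΩ.
V_out = 16.4 × 4.066 / (39.0 + 4.066) = 16.4 × 4.066/43.07 = 1.55 V.

V_out ≈ 1.55 V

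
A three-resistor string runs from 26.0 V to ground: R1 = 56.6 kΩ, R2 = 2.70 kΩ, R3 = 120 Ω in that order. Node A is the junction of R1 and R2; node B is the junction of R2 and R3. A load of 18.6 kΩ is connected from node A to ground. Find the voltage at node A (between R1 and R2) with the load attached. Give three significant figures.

Below node A the series string R2+R3 = 2820 Ω sits in parallel with the 18600 Ω load: 2449 Ω.
V_A = 26.0 × 2449/(56600 + 2449) = 1.08 V.

V ≈ 1.08 V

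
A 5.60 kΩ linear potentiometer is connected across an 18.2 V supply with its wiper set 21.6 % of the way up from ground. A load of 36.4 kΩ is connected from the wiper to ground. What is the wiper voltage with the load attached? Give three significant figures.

V ≈ 3.83 V

The wiper splits the pot into (1−α)R = 4.390 kΩ above and αR = 1.210 kΩ below.
Lower section ‖ load = 1.171 kΩ.
V_wiper = 18.2 × 1.171/(4.390 + 1.171) = 3.83 V.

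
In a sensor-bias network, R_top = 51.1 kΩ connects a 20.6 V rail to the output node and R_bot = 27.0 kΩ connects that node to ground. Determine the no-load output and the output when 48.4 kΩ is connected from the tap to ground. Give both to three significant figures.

Open-circuit: V = 20.6 × 27.0/(51.1 + 27.0) = 7.12 V.
With the load, R_bot becomes R_bot‖R_L = 17.33 kΩ, so V = 20.6 × 17.33/68.43 = 5.22 V.

Unloaded: 7.12 V; loaded: 5.22 V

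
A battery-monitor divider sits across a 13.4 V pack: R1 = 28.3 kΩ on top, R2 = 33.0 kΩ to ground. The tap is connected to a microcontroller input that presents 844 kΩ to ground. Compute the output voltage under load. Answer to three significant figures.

V_out ≈ 7.09 V

The load sits in parallel with R2: R2‖R_L = (33.0 × 844) / (33.0 + 844) = 31.76 kΩ.
V_out = 13.4 × 31.76 / (28.3 + 31.76) = 13.4 × 31.76/60.06 = 7.09 V.
(Unloaded it would have been 7.21 V.)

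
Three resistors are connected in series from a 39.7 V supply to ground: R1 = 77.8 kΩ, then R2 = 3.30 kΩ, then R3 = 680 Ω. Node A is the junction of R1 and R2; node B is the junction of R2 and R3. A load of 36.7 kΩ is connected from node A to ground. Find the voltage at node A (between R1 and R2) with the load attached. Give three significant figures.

V ≈ 1.75 V

Below node A the series string R2+R3 = 3980 Ω sits in parallel with the 36700 Ω load: 3591 Ω.
V_A = 39.7 × 3591/(77800 + 3591) = 1.75 V.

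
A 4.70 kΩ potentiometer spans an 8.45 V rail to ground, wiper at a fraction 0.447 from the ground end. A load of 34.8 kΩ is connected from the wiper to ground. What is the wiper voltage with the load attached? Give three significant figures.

The wiper splits the pot into (1−α)R = 2.599 kΩ above and αR = 2.101 kΩ below.
Lower section ‖ load = 1.981 kΩ.
V_wiper = 8.45 × 1.981/(2.599 + 1.981) = 3.66 V.

V ≈ 3.66 V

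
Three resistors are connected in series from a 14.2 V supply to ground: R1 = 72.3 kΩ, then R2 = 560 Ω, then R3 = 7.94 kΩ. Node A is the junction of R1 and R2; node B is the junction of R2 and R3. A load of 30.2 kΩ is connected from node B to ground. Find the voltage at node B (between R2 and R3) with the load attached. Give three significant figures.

V ≈ 1.13 V

At node B, R3 is in parallel with the load: R3‖R_L = 6287 Ω.
Below node A the resistance is R2 + (R3‖R_L) = 6847 Ω, so V_A = 14.2 × 6847/79150 = 1.228 V.
Then V_B = V_A × (R3‖R_L)/(R2 + R3‖R_L) = 1.228 × 6287/6847 = 1.13 V.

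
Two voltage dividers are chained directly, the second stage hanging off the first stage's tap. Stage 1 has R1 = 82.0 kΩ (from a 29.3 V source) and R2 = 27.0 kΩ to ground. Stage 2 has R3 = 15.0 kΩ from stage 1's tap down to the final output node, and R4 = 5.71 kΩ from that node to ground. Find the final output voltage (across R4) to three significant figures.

V_out ≈ 1.01 V

Stage 2 presents R3+R4 = 20.71 kΩ as a load on stage 1's tap.
Stage 1's lower leg becomes R2‖(R3+R4) = 11.72 kΩ, so V_mid = 29.3 × 11.72/93.72 = 3.664 V.
Stage 2 is itself unloaded: V_out = V_mid × R4/(R3+R4) = 3.664 × 5.71/20.71 = 1.01 V.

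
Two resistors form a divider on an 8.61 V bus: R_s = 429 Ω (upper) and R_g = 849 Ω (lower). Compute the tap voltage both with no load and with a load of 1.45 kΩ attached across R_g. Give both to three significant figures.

Open-circuit: V = 8.61 × 849/(429 + 849) = 5.72 V.
With the load, R_g becomes R_g‖R_L = 535.5 Ω, so V = 8.61 × 535.5/964.5 = 4.78 V.

Unloaded: 5.72 V; loaded: 4.78 V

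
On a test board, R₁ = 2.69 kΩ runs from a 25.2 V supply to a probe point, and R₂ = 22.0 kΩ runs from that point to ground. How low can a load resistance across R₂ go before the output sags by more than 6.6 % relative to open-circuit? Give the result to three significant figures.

R_L(min) ≈ 33.9 kΩ

Output resistance R_th = R₁‖R₂ = (2.69 × 22.0)/24.69 = 2.397 kΩ.
The fractional drop is R_th/(R_th + R_L); requiring this ≤ 0.0660 gives R_L ≥ R_th(1/0.0660 − 1) = 2.397 × 14.15 = 33.9 kΩ.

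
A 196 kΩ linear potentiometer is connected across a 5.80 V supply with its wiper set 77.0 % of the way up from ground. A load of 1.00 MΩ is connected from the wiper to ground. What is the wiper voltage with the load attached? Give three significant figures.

The wiper splits the pot into (1−α)R = 45.08 kΩ above and αR = 150.9 kΩ below.
Lower section ‖ load = 131.1 kΩ.
V_wiper = 5.80 × 131.1/(45.08 + 131.1) = 4.32 V.

V ≈ 4.32 V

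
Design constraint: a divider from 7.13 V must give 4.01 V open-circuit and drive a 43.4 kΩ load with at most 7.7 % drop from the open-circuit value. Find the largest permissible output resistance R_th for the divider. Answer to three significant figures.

Loading drop = R_th/(R_th + R_L) ≤ 0.0770, so R_th ≤ R_L · ε/(1−ε) = 43.4 kΩ × 0.0770/0.9230 = 3.62 kΩ.

R_th ≤ 3.62 kΩ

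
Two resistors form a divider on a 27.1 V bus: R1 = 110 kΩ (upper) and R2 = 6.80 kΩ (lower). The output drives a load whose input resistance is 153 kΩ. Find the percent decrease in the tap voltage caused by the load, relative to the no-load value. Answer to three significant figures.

The divider's output (Thévenin) resistance is R1‖R2 = 6.404 kΩ.
Fractional drop under load = R_th/(R_th + R_L) = 6.404 / (6.404 + 153) = 0.04018.
So the output falls by 4.02 %.

4.02 %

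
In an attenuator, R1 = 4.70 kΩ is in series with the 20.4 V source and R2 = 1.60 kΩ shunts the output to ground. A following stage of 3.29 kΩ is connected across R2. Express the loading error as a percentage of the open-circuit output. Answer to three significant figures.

26.6 %

The divider's output (Thévenin) resistance is R1‖R2 = 1.194 kΩ.
Fractional drop under load = R_th/(R_th + R_L) = 1.194 / (1.194 + 3.29) = 0.2662.
So the output falls by 26.6 %.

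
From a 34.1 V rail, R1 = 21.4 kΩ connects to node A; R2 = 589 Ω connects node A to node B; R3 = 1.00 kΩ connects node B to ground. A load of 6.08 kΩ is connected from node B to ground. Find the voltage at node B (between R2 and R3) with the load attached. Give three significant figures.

V ≈ 1.28 V

At node B, R3 is in parallel with the load: R3‖R_L = 858.8 Ω.
Below node A the resistance is R2 + (R3‖R_L) = 1448 Ω, so V_A = 34.1 × 1448/22850 = 2.161 V.
Then V_B = V_A × (R3‖R_L)/(R2 + R3‖R_L) = 2.161 × 858.8/1448 = 1.28 V.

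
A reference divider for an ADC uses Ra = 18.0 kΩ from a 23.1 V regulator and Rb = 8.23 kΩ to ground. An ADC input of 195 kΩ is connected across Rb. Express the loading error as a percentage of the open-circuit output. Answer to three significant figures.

2.81 %

The divider's output (Thévenin) resistance is Ra‖Rb = 5.648 kΩ.
Fractional drop under load = R_th/(R_th + R_L) = 5.648 / (5.648 + 195) = 0.02815.
So the output falls by 2.81 %.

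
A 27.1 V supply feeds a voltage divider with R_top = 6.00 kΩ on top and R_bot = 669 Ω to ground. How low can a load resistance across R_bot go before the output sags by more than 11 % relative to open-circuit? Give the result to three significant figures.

Output resistance R_th = R_top‖R_bot = (6000 × 669)/6669 = 601.9 Ω.
The fractional drop is R_th/(R_th + R_L); requiring this ≤ 0.110 gives R_L ≥ R_th(1/0.110 − 1) = 601.9 × 8.091 = 4.87 kΩ.

R_L(min) ≈ 4.87 kΩ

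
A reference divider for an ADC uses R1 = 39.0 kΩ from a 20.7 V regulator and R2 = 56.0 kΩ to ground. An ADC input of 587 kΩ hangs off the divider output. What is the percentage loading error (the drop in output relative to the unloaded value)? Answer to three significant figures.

The divider's output (Thévenin) resistance is R1‖R2 = 22.99 kΩ.
Fractional drop under load = R_th/(R_th + R_L) = 22.99 / (22.99 + 587) = 0.03769.
So the output falls by 3.77 %.

3.77 %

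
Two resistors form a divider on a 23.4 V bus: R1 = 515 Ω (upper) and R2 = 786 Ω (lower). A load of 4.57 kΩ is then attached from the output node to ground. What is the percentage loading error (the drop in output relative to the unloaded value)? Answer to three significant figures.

The divider's output (Thévenin) resistance is R1‖R2 = 311.1 Ω.
Fractional drop under load = R_th/(R_th + R_L) = 311.1 / (311.1 + 4570) = 0.06374.
So the output falls by 6.37 %.

6.37 %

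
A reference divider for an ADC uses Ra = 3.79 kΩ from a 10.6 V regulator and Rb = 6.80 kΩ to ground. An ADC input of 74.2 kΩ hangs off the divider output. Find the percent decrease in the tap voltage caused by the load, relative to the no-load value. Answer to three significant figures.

The divider's output (Thévenin) resistance is Ra‖Rb = 2.434 kΩ.
Fractional drop under load = R_th/(R_th + R_L) = 2.434 / (2.434 + 74.2) = 0.03176.
So the output falls by 3.18 %.

3.18 %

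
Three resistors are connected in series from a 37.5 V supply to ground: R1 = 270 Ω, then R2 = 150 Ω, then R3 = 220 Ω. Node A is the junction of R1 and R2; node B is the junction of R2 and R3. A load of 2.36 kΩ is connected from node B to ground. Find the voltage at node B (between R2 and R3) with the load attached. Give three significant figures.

V ≈ 12.1 V

At node B, R3 is in parallel with the load: R3‖R_L = 201.2 Ω.
Below node A the resistance is R2 + (R3‖R_L) = 351.2 Ω, so V_A = 37.5 × 351.2/621.2 = 21.20 V.
Then V_B = V_A × (R3‖R_L)/(R2 + R3‖R_L) = 21.20 × 201.2/351.2 = 12.1 V.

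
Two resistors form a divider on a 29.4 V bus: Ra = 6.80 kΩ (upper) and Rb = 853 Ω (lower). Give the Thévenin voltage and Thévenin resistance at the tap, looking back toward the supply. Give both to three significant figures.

V_th = 3.28 V, R_th = 758 Ω

V_th is the open-circuit tap voltage: 29.4 × 853/(6800 + 853) = 3.28 V.
With the supply zeroed, Ra and Rb appear in parallel from the tap: R_th = Ra‖Rb = (6800 × 853)/7653 = 758 Ω.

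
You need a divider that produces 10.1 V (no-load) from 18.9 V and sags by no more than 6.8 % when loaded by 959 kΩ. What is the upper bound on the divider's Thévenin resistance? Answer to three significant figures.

R_th ≤ 70.0 kΩ

Loading drop = R_th/(R_th + R_L) ≤ 0.0680, so R_th ≤ R_L · ε/(1−ε) = 959 kΩ × 0.0680/0.9320 = 70.0 kΩ.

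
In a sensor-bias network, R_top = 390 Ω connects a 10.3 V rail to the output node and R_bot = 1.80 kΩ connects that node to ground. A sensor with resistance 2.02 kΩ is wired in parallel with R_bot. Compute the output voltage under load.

The load sits in parallel with R_bot: R_bot‖R_L = (1800 × 2020) / (1800 + 2020) = 951.8 Ω.
V_out = 10.3 × 951.8 / (390 + 951.8) = 10.3 × 951.8/1342 = 7.31 V.
(Unloaded it would have been 8.47 V.)

V_out ≈ 7.31 V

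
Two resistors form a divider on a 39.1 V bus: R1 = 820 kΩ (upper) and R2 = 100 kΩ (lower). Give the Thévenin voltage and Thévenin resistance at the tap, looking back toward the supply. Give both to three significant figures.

V_th = 4.25 V, R_th = 89.1 kΩ

V_th is the open-circuit tap voltage: 39.1 × 100/(820 + 100) = 4.25 V.
With the supply zeroed, R1 and R2 appear in parallel from the tap: R_th = R1‖R2 = (820 × 100)/920.0 = 89.1 kΩ.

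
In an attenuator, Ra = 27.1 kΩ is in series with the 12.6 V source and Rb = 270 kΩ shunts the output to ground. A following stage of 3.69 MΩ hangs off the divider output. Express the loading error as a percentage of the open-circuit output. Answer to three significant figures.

The divider's output (Thévenin) resistance is Ra‖Rb = 24.63 kΩ.
Fractional drop under load = R_th/(R_th + R_L) = 24.63 / (24.63 + 3690) = 0.006630.
So the output falls by 0.663 %.

0.663 %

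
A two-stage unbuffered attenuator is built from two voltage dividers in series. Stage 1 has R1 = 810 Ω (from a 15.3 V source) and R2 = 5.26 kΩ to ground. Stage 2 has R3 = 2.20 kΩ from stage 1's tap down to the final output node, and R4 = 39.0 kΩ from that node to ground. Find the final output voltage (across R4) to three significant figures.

V_out ≈ 12.3 V

Stage 2 presents R3+R4 = 41200 Ω as a load on stage 1's tap.
Stage 1's lower leg becomes R2‖(R3+R4) = 4664 Ω, so V_mid = 15.3 × 4664/5474 = 13.04 V.
Stage 2 is itself unloaded: V_out = V_mid × R4/(R3+R4) = 13.04 × 39000/41200 = 12.3 V.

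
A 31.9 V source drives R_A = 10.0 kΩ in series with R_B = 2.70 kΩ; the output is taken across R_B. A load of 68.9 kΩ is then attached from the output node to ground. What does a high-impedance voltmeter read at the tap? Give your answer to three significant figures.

V_out ≈ 6.58 V

The load sits in parallel with R_B: R_B‖R_L = (2.70 × 68.9) / (2.70 + 68.9) = 2.598 kΩ.
V_out = 31.9 × 2.598 / (10.0 + 2.598) = 31.9 × 2.598/12.60 = 6.58 V.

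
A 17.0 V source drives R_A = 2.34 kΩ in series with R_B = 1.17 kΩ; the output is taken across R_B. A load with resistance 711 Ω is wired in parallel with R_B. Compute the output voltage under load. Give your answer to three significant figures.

The load sits in parallel with R_B: R_B‖R_L = (1170 × 711) / (1170 + 711) = 442.2 Ω.
V_out = 17.0 × 442.2 / (2340 + 442.2) = 17.0 × 442.2/2782 = 2.70 V.

V_out ≈ 2.70 V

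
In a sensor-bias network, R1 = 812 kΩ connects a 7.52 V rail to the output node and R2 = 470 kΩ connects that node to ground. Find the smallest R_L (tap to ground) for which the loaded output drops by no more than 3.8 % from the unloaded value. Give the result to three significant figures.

R_L(min) ≈ 7.54 MΩ

Output resistance R_th = R1‖R2 = (812 × 470)/1282 = 297.7 kΩ.
The fractional drop is R_th/(R_th + R_L); requiring this ≤ 0.0380 gives R_L ≥ R_th(1/0.0380 − 1) = 297.7 × 25.32 = 7.54 MΩ.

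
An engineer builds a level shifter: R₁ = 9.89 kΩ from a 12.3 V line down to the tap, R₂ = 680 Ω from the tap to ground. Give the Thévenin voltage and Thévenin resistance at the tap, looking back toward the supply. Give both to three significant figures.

V_th is the open-circuit tap voltage: 12.3 × 680/(9890 + 680) = 0.791 V.
With the supply zeroed, R₁ and R₂ appear in parallel from the tap: R_th = R₁‖R₂ = (9890 × 680)/10570 = 636 Ω.

V_th = 0.791 V, R_th = 636 Ω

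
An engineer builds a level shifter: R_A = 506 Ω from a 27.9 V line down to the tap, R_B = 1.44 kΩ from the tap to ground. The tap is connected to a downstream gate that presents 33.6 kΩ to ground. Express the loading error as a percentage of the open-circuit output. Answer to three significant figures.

The divider's output (Thévenin) resistance is R_A‖R_B = 374.4 Ω.
Fractional drop under load = R_th/(R_th + R_L) = 374.4 / (374.4 + 33600) = 0.01102.
So the output falls by 1.10 %.

1.10 %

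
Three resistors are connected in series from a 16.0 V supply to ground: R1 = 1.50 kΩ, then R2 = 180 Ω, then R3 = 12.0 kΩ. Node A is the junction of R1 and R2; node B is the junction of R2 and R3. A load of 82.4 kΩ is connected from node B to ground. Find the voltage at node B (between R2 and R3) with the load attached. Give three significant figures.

V ≈ 13.8 V

At node B, R3 is in parallel with the load: R3‖R_L = 10470 Ω.
Below node A the resistance is R2 + (R3‖R_L) = 10650 Ω, so V_A = 16.0 × 10650/12150 = 14.03 V.
Then V_B = V_A × (R3‖R_L)/(R2 + R3‖R_L) = 14.03 × 10470/10650 = 13.8 V.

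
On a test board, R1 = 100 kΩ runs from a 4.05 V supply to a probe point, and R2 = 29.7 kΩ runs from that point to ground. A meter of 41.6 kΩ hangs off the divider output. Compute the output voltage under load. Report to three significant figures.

The load sits in parallel with R2: R2‖R_L = (29.7 × 41.6) / (29.7 + 41.6) = 17.33 kΩ.
V_out = 4.05 × 17.33 / (100 + 17.33) = 4.05 × 17.33/117.3 = 0.598 V.

V_out ≈ 0.598 V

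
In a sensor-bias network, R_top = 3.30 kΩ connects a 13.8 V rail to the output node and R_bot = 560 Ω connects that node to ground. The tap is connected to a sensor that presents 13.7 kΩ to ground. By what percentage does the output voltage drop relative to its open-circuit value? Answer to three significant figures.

3.38 %

The divider's output (Thévenin) resistance is R_top‖R_bot = 478.8 Ω.
Fractional drop under load = R_th/(R_th + R_L) = 478.8 / (478.8 + 13700) = 0.03377.
So the output falls by 3.38 %.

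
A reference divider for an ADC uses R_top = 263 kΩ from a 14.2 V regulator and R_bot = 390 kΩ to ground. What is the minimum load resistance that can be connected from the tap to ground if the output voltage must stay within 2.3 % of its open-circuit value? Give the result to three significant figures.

Output resistance R_th = R_top‖R_bot = (263 × 390)/653.0 = 157.1 kΩ.
The fractional drop is R_th/(R_th + R_L); requiring this ≤ 0.0230 gives R_L ≥ R_th(1/0.0230 − 1) = 157.1 × 42.48 = 6.67 MΩ.

R_L(min) ≈ 6.67 MΩ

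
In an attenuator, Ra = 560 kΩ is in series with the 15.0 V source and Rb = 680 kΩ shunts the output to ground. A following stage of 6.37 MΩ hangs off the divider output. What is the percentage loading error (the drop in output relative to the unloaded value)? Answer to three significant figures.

The divider's output (Thévenin) resistance is Ra‖Rb = 307.1 kΩ.
Fractional drop under load = R_th/(R_th + R_L) = 307.1 / (307.1 + 6370) = 0.04599.
So the output falls by 4.60 %.

4.60 %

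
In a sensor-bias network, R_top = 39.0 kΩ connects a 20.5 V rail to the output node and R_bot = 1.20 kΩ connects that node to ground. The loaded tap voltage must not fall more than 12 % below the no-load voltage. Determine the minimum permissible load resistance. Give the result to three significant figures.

R_L(min) ≈ 8.54 kΩ

Output resistance R_th = R_top‖R_bot = (39.0 × 1.20)/40.20 = 1.164 kΩ.
The fractional drop is R_th/(R_th + R_L); requiring this ≤ 0.120 gives R_L ≥ R_th(1/0.120 − 1) = 1.164 × 7.333 = 8.54 kΩ.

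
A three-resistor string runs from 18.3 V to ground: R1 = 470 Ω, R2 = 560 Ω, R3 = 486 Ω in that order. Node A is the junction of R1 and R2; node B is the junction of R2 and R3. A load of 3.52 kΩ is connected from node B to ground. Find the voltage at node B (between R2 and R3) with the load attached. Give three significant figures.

At node B, R3 is in parallel with the load: R3‖R_L = 427.0 Ω.
Below node A the resistance is R2 + (R3‖R_L) = 987.0 Ω, so V_A = 18.3 × 987.0/1457 = 12.40 V.
Then V_B = V_A × (R3‖R_L)/(R2 + R3‖R_L) = 12.40 × 427.0/987.0 = 5.36 V.

V ≈ 5.36 V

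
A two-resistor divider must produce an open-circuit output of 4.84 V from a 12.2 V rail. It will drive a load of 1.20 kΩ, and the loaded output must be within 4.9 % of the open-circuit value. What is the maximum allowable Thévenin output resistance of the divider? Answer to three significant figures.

R_th ≤ 61.8 Ω

Loading drop = R_th/(R_th + R_L) ≤ 0.0490, so R_th ≤ R_L · ε/(1−ε) = 1.20 kΩ × 0.0490/0.9510 = 61.8 Ω.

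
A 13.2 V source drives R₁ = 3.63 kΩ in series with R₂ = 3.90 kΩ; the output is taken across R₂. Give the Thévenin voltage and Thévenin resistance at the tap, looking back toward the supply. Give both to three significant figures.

V_th = 6.84 V, R_th = 1.88 kΩ

V_th is the open-circuit tap voltage: 13.2 × 3.90/(3.63 + 3.90) = 6.84 V.
With the supply zeroed, R₁ and R₂ appear in parallel from the tap: R_th = R₁‖R₂ = (3.63 × 3.90)/7.530 = 1.88 kΩ.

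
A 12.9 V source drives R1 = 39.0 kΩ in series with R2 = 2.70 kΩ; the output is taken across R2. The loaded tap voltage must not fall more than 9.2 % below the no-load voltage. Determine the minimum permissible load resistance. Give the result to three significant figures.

R_L(min) ≈ 24.9 kΩ

Output resistance R_th = R1‖R2 = (39.0 × 2.70)/41.70 = 2.525 kΩ.
The fractional drop is R_th/(R_th + R_L); requiring this ≤ 0.0920 gives R_L ≥ R_th(1/0.0920 − 1) = 2.525 × 9.870 = 24.9 kΩ.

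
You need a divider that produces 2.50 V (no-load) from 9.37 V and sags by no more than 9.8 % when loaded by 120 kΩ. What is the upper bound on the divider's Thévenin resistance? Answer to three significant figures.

R_th ≤ 13.0 kΩ

Loading drop = R_th/(R_th + R_L) ≤ 0.0980, so R_th ≤ R_L · ε/(1−ε) = 120 kΩ × 0.0980/0.9020 = 13.0 kΩ.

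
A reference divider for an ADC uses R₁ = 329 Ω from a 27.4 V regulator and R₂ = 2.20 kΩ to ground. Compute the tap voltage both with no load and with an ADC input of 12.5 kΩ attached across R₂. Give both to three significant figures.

Open-circuit: V = 27.4 × 2200/(329 + 2200) = 23.8 V.
With the load, R₂ becomes R₂‖R_L = 1871 Ω, so V = 27.4 × 1871/2200 = 23.3 V.

Unloaded: 23.8 V; loaded: 23.3 V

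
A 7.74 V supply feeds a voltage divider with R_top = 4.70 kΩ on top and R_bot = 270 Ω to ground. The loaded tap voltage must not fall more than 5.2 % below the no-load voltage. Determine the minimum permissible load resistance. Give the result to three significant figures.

Output resistance R_th = R_top‖R_bot = (4700 × 270)/4970 = 255.3 Ω.
The fractional drop is R_th/(R_th + R_L); requiring this ≤ 0.0520 gives R_L ≥ R_th(1/0.0520 − 1) = 255.3 × 18.23 = 4.65 kΩ.

R_L(min) ≈ 4.65 kΩ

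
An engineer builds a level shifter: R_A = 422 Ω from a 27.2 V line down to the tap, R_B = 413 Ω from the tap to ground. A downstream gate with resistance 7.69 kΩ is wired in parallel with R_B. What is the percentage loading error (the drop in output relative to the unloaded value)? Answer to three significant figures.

The divider's output (Thévenin) resistance is R_A‖R_B = 208.7 Ω.
Fractional drop under load = R_th/(R_th + R_L) = 208.7 / (208.7 + 7690) = 0.02643.
So the output falls by 2.64 %.

2.64 %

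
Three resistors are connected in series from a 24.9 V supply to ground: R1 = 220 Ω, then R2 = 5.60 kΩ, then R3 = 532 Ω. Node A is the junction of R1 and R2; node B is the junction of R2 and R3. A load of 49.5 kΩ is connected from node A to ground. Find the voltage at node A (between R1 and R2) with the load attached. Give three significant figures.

Below node A the series string R2+R3 = 6132 Ω sits in parallel with the 49500 Ω load: 5456 Ω.
V_A = 24.9 × 5456/(220 + 5456) = 23.9 V.

V ≈ 23.9 V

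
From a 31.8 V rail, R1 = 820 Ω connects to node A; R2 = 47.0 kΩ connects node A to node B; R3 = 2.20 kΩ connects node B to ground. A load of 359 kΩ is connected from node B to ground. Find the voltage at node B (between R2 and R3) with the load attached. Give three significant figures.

V ≈ 1.39 V

At node B, R3 is in parallel with the load: R3‖R_L = 2187 Ω.
Below node A the resistance is R2 + (R3‖R_L) = 49190 Ω, so V_A = 31.8 × 49190/50010 = 31.28 V.
Then V_B = V_A × (R3‖R_L)/(R2 + R3‖R_L) = 31.28 × 2187/49190 = 1.39 V.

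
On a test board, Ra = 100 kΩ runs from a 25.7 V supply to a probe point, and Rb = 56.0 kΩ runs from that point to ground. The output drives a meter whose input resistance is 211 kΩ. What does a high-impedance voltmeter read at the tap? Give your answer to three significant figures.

The load sits in parallel with Rb: Rb‖R_L = (56.0 × 211) / (56.0 + 211) = 44.25 kΩ.
V_out = 25.7 × 44.25 / (100 + 44.25) = 25.7 × 44.25/144.3 = 7.88 V.

V_out ≈ 7.88 V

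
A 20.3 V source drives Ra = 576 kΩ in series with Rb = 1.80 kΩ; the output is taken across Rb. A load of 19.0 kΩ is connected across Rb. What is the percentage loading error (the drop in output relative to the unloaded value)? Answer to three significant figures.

8.63 %

The divider's output (Thévenin) resistance is Ra‖Rb = 1.794 kΩ.
Fractional drop under load = R_th/(R_th + R_L) = 1.794 / (1.794 + 19.0) = 0.08629.
So the output falls by 8.63 %.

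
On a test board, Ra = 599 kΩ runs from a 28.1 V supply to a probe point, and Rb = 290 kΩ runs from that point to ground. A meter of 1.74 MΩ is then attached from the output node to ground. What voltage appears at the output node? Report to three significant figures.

The load sits in parallel with Rb: Rb‖R_L = (290 × 1740) / (290 + 1740) = 248.6 kΩ.
V_out = 28.1 × 248.6 / (599 + 248.6) = 28.1 × 248.6/847.6 = 8.24 V.

V_out ≈ 8.24 V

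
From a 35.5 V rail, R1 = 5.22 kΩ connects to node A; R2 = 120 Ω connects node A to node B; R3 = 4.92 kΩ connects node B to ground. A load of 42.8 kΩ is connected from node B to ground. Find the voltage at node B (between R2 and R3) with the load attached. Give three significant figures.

V ≈ 16.1 V

At node B, R3 is in parallel with the load: R3‖R_L = 4413 Ω.
Below node A the resistance is R2 + (R3‖R_L) = 4533 Ω, so V_A = 35.5 × 4533/9753 = 16.50 V.
Then V_B = V_A × (R3‖R_L)/(R2 + R3‖R_L) = 16.50 × 4413/4533 = 16.1 V.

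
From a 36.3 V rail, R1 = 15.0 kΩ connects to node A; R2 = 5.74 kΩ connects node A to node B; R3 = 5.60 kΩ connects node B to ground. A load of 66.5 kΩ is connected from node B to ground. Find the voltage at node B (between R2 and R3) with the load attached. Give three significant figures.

V ≈ 7.24 V

At node B, R3 is in parallel with the load: R3‖R_L = 5.165 kΩ.
Below node A the resistance is R2 + (R3‖R_L) = 10.91 kΩ, so V_A = 36.3 × 10.91/25.91 = 15.28 V.
Then V_B = V_A × (R3‖R_L)/(R2 + R3‖R_L) = 15.28 × 5.165/10.91 = 7.24 V.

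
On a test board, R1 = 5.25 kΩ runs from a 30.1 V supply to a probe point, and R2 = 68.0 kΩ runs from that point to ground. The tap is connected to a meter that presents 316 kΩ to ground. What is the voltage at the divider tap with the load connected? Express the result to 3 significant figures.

The load sits in parallel with R2: R2‖R_L = (68.0 × 316) / (68.0 + 316) = 55.96 kΩ.
V_out = 30.1 × 55.96 / (5.25 + 55.96) = 30.1 × 55.96/61.21 = 27.5 V.
(Unloaded it would have been 27.9 V.)

V_out ≈ 27.5 V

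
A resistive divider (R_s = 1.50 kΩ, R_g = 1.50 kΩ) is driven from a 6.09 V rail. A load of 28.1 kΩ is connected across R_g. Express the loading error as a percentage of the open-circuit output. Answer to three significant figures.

The divider's output (Thévenin) resistance is R_s‖R_g = 0.7500 kΩ.
Fractional drop under load = R_th/(R_th + R_L) = 0.7500 / (0.7500 + 28.1) = 0.02600.
So the output falls by 2.60 %.

2.60 %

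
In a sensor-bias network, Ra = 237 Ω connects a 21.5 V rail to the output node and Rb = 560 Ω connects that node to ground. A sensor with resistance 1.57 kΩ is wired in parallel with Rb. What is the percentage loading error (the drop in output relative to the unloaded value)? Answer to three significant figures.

9.59 %

Unloaded V = 21.5 × 560/797.0 = 15.107 V.
Loaded: Rb‖R_L = 412.8 Ω, giving V = 21.5 × 412.8/649.8 = 13.658 V.
Drop = (15.107 − 13.658) / 15.107 = 9.59 %.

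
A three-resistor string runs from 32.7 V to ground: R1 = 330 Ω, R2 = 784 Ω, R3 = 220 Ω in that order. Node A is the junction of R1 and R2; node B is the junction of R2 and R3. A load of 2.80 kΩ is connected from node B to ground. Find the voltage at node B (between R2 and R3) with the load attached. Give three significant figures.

V ≈ 5.06 V

At node B, R3 is in parallel with the load: R3‖R_L = 204.0 Ω.
Below node A the resistance is R2 + (R3‖R_L) = 988.0 Ω, so V_A = 32.7 × 988.0/1318 = 24.51 V.
Then V_B = V_A × (R3‖R_L)/(R2 + R3‖R_L) = 24.51 × 204.0/988.0 = 5.06 V.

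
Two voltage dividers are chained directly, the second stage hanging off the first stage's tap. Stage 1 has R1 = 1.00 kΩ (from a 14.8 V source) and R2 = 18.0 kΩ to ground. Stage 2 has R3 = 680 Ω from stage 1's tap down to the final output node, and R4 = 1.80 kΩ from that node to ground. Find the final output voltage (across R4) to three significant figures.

V_out ≈ 7.36 V

Stage 2 presents R3+R4 = 2480 Ω as a load on stage 1's tap.
Stage 1's lower leg becomes R2‖(R3+R4) = 2180 Ω, so V_mid = 14.8 × 2180/3180 = 10.15 V.
Stage 2 is itself unloaded: V_out = V_mid × R4/(R3+R4) = 10.15 × 1800/2480 = 7.36 V.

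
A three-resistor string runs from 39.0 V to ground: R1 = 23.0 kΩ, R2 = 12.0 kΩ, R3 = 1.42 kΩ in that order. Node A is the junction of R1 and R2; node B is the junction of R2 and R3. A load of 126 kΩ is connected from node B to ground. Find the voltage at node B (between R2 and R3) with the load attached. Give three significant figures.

At node B, R3 is in parallel with the load: R3‖R_L = 1.404 kΩ.
Below node A the resistance is R2 + (R3‖R_L) = 13.40 kΩ, so V_A = 39.0 × 13.40/36.40 = 14.36 V.
Then V_B = V_A × (R3‖R_L)/(R2 + R3‖R_L) = 14.36 × 1.404/13.40 = 1.50 V.

V ≈ 1.50 V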